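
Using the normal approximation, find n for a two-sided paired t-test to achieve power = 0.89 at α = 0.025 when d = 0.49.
n = 51 pairs

Sample size formula (paired t-test, normal approximation):
n = ((z_{α/2} + z_β) / d)²

z_{α/2} = 2.241 (for α = 0.025, two-sided)
z_β = 1.227 (for power = 0.89)
d = 0.49

n = ((2.241 + 1.227) / 0.49)²
n = (7.078)²
n ≈ 50.10
Round up to the next whole number: n = 51 pairs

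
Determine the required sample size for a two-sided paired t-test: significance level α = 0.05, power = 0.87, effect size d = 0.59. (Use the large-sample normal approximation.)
n = 28 pairs

Sample size formula (paired t-test, normal approximation):
n = ((z_{α/2} + z_β) / d)²

z_{α/2} = 1.960 (for α = 0.05, two-sided)
z_β = 1.126 (for power = 0.87)
d = 0.59

n = ((1.960 + 1.126) / 0.59)²
n = (5.231)²
n ≈ 27.36
Round up to the next whole number: n = 28 pairs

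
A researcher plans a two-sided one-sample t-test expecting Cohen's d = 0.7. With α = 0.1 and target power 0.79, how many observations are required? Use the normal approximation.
n = 13

Sample size formula (one-sample t-test, normal approximation):
n = ((z_{α/2} + z_β) / d)²

z_{α/2} = 1.645 (for α = 0.1, two-sided)
z_β = 0.806 (for power = 0.79)
d = 0.7

n = ((1.645 + 0.806) / 0.7)²
n = (3.501)²
n ≈ 12.26
Round up to the next whole number: n = 13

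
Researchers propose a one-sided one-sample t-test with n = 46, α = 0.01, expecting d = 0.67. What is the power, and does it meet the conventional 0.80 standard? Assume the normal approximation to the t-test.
Power ≈ 0.99; the study is adequately powered (power ≥ 0.80)

Power calculation (one-sample t-test, normal approximation):
z_β = d · √n - z_α
z_β = 0.67 · √46 - 2.326
z_β = 0.67 · 6.782 - 2.326
z_β = 2.218

Power = Φ(z_β) = Φ(2.218) ≈ 0.987

Effect size d = 0.67 is medium by Cohen's convention (0.2/0.5/0.8).

Threshold: power ≥ 0.80 is conventionally adequate.
Power ≈ 0.99 → the study is adequately powered (power ≥ 0.80).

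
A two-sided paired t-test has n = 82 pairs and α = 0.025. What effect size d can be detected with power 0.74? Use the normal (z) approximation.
d ≈ 0.32

Minimum detectable effect (paired t-test, normal approximation):
d = (z_{α/2} + z_β) / √n
d = (2.241 + 0.643) / √82
d = 2.885 / 9.055
d ≈ 0.32

By Cohen's convention (0.2 small / 0.5 medium / 0.8 large): small effect.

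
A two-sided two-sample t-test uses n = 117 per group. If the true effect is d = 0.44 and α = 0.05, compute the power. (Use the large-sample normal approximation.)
Power ≈ 0.92

Power calculation (two-sample t-test, normal approximation):
z_β = d · √(n/2) - z_{α/2}
z_β = 0.44 · √(117/2) - 1.960
z_β = 0.44 · 7.649 - 1.960
z_β = 1.405

Power = Φ(z_β) = Φ(1.405) ≈ 0.920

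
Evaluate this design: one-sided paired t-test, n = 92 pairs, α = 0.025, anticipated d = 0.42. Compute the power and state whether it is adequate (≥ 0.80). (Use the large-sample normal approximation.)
Power ≈ 0.98; the study is adequately powered (power ≥ 0.80)

Power calculation (paired t-test, normal approximation):
z_β = d · √n - z_α
z_β = 0.42 · √92 - 1.960
z_β = 0.42 · 9.592 - 1.960
z_β = 2.069

Power = Φ(z_β) = Φ(2.069) ≈ 0.981

Effect size d = 0.42 is small by Cohen's convention (0.2/0.5/0.8).

Threshold: power ≥ 0.80 is conventionally adequate.
Power ≈ 0.98 → the study is adequately powered (power ≥ 0.80).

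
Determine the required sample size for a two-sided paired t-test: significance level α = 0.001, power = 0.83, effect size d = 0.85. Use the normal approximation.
n = 25 pairs

Sample size formula (paired t-test, normal approximation):
n = ((z_{α/2} + z_β) / d)²

z_{α/2} = 3.291 (for α = 0.001, two-sided)
z_β = 0.954 (for power = 0.83)
d = 0.85

n = ((3.291 + 0.954) / 0.85)²
n = (4.994)²
n ≈ 24.94
Round up to the next whole number: n = 25 pairs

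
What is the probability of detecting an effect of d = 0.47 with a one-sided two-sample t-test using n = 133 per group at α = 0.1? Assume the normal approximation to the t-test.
Power ≈ 0.99

Power calculation (two-sample t-test, normal approximation):
z_β = d · √(n/2) - z_α
z_β = 0.47 · √(133/2) - 1.282
z_β = 0.47 · 8.155 - 1.282
z_β = 2.551

Power = Φ(z_β) = Φ(2.551) ≈ 0.995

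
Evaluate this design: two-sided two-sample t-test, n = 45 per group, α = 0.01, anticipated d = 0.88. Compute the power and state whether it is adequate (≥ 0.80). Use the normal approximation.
Power ≈ 0.95; the study is adequately powered (power ≥ 0.80)

Power calculation (two-sample t-test, normal approximation):
z_β = d · √(n/2) - z_{α/2}
z_β = 0.88 · √(45/2) - 2.576
z_β = 0.88 · 4.743 - 2.576
z_β = 1.598

Power = Φ(z_β) = Φ(1.598) ≈ 0.945

Effect size d = 0.88 is large by Cohen's convention (0.2/0.5/0.8).

Threshold: power ≥ 0.80 is conventionally adequate.
Power ≈ 0.95 → the study is adequately powered (power ≥ 0.80).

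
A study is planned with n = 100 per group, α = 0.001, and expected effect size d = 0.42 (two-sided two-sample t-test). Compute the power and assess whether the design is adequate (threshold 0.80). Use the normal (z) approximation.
Power ≈ 0.37; the study is underpowered (power < 0.80)

Power calculation (two-sample t-test, normal approximation):
z_β = d · √(n/2) - z_{α/2}
z_β = 0.42 · √(100/2) - 3.291
z_β = 0.42 · 7.071 - 3.291
z_β = -0.321

Power = Φ(z_β) = Φ(-0.321) ≈ 0.374

Effect size d = 0.42 is small by Cohen's convention (0.2/0.5/0.8).

Threshold: power ≥ 0.80 is conventionally adequate.
Power ≈ 0.37 → the study is underpowered (power < 0.80).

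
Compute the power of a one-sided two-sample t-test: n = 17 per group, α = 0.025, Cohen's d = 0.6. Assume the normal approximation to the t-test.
Power ≈ 0.42

Power calculation (two-sample t-test, normal approximation):
z_β = d · √(n/2) - z_α
z_β = 0.6 · √(17/2) - 1.960
z_β = 0.6 · 2.915 - 1.960
z_β = -0.211

Power = Φ(z_β) = Φ(-0.211) ≈ 0.417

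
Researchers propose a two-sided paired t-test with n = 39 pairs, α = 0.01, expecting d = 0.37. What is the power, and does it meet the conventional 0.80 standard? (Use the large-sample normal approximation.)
Power ≈ 0.40; the study is underpowered (power < 0.80)

Power calculation (paired t-test, normal approximation):
z_β = d · √n - z_{α/2}
z_β = 0.37 · √39 - 2.576
z_β = 0.37 · 6.245 - 2.576
z_β = -0.265

Power = Φ(z_β) = Φ(-0.265) ≈ 0.395

Effect size d = 0.37 is small by Cohen's convention (0.2/0.5/0.8).

Threshold: power ≥ 0.80 is conventionally adequate.
Power ≈ 0.40 → the study is underpowered (power < 0.80).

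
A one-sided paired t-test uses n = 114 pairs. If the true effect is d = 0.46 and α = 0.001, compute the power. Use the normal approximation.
Power ≈ 0.97

Power calculation (paired t-test, normal approximation):
z_β = d · √n - z_α
z_β = 0.46 · √114 - 3.090
z_β = 0.46 · 10.677 - 3.090
z_β = 1.821

Power = Φ(z_β) = Φ(1.821) ≈ 0.966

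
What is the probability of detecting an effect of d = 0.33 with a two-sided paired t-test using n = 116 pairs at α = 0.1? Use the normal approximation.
Power ≈ 0.97

Power calculation (paired t-test, normal approximation):
z_β = d · √n - z_{α/2}
z_β = 0.33 · √116 - 1.645
z_β = 0.33 · 10.770 - 1.645
z_β = 1.909

Power = Φ(z_β) = Φ(1.909) ≈ 0.972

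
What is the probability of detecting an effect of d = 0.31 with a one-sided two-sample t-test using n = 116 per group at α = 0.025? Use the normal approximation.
Power ≈ 0.66

Power calculation (two-sample t-test, normal approximation):
z_β = d · √(n/2) - z_α
z_β = 0.31 · √(116/2) - 1.960
z_β = 0.31 · 7.616 - 1.960
z_β = 0.401

Power = Φ(z_β) = Φ(0.401) ≈ 0.656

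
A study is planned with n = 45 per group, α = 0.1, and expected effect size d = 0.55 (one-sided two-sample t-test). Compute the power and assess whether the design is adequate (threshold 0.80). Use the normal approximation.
Power ≈ 0.91; the study is adequately powered (power ≥ 0.80)

Power calculation (two-sample t-test, normal approximation):
z_β = d · √(n/2) - z_α
z_β = 0.55 · √(45/2) - 1.282
z_β = 0.55 · 4.743 - 1.282
z_β = 1.327

Power = Φ(z_β) = Φ(1.327) ≈ 0.908

Effect size d = 0.55 is medium by Cohen's convention (0.2/0.5/0.8).

Threshold: power ≥ 0.80 is conventionally adequate.
Power ≈ 0.91 → the study is adequately powered (power ≥ 0.80).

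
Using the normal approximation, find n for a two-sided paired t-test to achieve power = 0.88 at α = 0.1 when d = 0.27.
n = 110 pairs

Sample size formula (paired t-test, normal approximation):
n = ((z_{α/2} + z_β) / d)²

z_{α/2} = 1.645 (for α = 0.1, two-sided)
z_β = 1.175 (for power = 0.88)
d = 0.27

n = ((1.645 + 1.175) / 0.27)²
n = (10.444)²
n ≈ 109.08
Round up to the next whole number: n = 110 pairs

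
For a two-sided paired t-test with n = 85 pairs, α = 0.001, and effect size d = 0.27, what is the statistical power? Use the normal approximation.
Power ≈ 0.21

Power calculation (paired t-test, normal approximation):
z_β = d · √n - z_{α/2}
z_β = 0.27 · √85 - 3.291
z_β = 0.27 · 9.220 - 3.291
z_β = -0.801

Power = Φ(z_β) = Φ(-0.801) ≈ 0.211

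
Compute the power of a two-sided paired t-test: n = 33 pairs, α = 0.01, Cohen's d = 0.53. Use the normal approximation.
Power ≈ 0.68

Power calculation (paired t-test, normal approximation):
z_β = d · √n - z_{α/2}
z_β = 0.53 · √33 - 2.576
z_β = 0.53 · 5.745 - 2.576
z_β = 0.469

Power = Φ(z_β) = Φ(0.469) ≈ 0.680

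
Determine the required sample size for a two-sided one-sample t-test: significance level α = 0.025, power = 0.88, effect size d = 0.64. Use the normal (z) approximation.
n = 29

Sample size formula (one-sample t-test, normal approximation):
n = ((z_{α/2} + z_β) / d)²

z_{α/2} = 2.241 (for α = 0.025, two-sided)
z_β = 1.175 (for power = 0.88)
d = 0.64

n = ((2.241 + 1.175) / 0.64)²
n = (5.338)²
n ≈ 28.49
Round up to the next whole number: n = 29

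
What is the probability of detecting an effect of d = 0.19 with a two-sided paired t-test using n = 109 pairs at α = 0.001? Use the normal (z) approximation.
Power ≈ 0.10

Power calculation (paired t-test, normal approximation):
z_β = d · √n - z_{α/2}
z_β = 0.19 · √109 - 3.291
z_β = 0.19 · 10.440 - 3.291
z_β = -1.307

Power = Φ(z_β) = Φ(-1.307) ≈ 0.096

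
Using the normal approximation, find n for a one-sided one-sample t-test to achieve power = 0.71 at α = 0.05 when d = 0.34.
n = 42

Sample size formula (one-sample t-test, normal approximation):
n = ((z_α + z_β) / d)²

z_α = 1.645 (for α = 0.05, one-sided)
z_β = 0.553 (for power = 0.71)
d = 0.34

n = ((1.645 + 0.553) / 0.34)²
n = (6.465)²
n ≈ 41.80
Round up to the next whole number: n = 42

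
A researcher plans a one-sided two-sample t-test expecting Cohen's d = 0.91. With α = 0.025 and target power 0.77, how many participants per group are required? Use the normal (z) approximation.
n = 18 per group

Sample size formula (two-sample t-test, normal approximation):
n = 2 · ((z_α + z_β) / d)²

z_α = 1.960 (for α = 0.025, one-sided)
z_β = 0.739 (for power = 0.77)
d = 0.91

n = 2 · ((1.960 + 0.739) / 0.91)²
n = 2 · (2.966)²
n ≈ 17.59
Round up to the next whole number: n = 18 per group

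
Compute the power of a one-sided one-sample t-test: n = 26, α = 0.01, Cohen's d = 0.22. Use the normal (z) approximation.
Power ≈ 0.11

Power calculation (one-sample t-test, normal approximation):
z_β = d · √n - z_α
z_β = 0.22 · √26 - 2.326
z_β = 0.22 · 5.099 - 2.326
z_β = -1.205

Power = Φ(z_β) = Φ(-1.205) ≈ 0.114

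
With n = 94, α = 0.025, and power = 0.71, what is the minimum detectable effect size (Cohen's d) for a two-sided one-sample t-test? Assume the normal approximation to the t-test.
d ≈ 0.29

Minimum detectable effect (one-sample t-test, normal approximation):
d = (z_{α/2} + z_β) / √n
d = (2.241 + 0.553) / √94
d = 2.795 / 9.695
d ≈ 0.29

By Cohen's convention (0.2 small / 0.5 medium / 0.8 large): small effect.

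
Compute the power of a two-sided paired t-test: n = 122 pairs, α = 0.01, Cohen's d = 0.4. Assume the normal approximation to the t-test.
Power ≈ 0.97

Power calculation (paired t-test, normal approximation):
z_β = d · √n - z_{α/2}
z_β = 0.4 · √122 - 2.576
z_β = 0.4 · 11.045 - 2.576
z_β = 1.842

Power = Φ(z_β) = Φ(1.842) ≈ 0.967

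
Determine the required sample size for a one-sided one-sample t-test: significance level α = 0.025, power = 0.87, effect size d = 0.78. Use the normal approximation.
n = 16

Sample size formula (one-sample t-test, normal approximation):
n = ((z_α + z_β) / d)²

z_α = 1.960 (for α = 0.025, one-sided)
z_β = 1.126 (for power = 0.87)
d = 0.78

n = ((1.960 + 1.126) / 0.78)²
n = (3.956)²
n ≈ 15.65
Round up to the next whole number: n = 16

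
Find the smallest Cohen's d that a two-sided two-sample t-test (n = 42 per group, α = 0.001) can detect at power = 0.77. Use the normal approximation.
d ≈ 0.88

Minimum detectable effect (two-sample t-test, normal approximation):
d = (z_{α/2} + z_β) / √(n/2)
d = (3.291 + 0.739) / √(42/2)
d = 4.029 / 4.583
d ≈ 0.88

By Cohen's convention (0.2 small / 0.5 medium / 0.8 large): large effect.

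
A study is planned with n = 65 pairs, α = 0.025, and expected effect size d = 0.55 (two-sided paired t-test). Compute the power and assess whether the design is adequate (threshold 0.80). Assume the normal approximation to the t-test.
Power ≈ 0.99; the study is adequately powered (power ≥ 0.80)

Power calculation (paired t-test, normal approximation):
z_β = d · √n - z_{α/2}
z_β = 0.55 · √65 - 2.241
z_β = 0.55 · 8.062 - 2.241
z_β = 2.193

Power = Φ(z_β) = Φ(2.193) ≈ 0.986

Effect size d = 0.55 is medium by Cohen's convention (0.2/0.5/0.8).

Threshold: power ≥ 0.80 is conventionally adequate.
Power ≈ 0.99 → the study is adequately powered (power ≥ 0.80).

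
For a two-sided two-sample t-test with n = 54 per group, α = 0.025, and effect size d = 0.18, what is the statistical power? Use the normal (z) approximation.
Power ≈ 0.10

Power calculation (two-sample t-test, normal approximation):
z_β = d · √(n/2) - z_{α/2}
z_β = 0.18 · √(54/2) - 2.241
z_β = 0.18 · 5.196 - 2.241
z_β = -1.306

Power = Φ(z_β) = Φ(-1.306) ≈ 0.096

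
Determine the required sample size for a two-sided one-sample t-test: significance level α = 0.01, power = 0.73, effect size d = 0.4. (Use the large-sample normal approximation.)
n = 64

Sample size formula (one-sample t-test, normal approximation):
n = ((z_{α/2} + z_β) / d)²

z_{α/2} = 2.576 (for α = 0.01, two-sided)
z_β = 0.613 (for power = 0.73)
d = 0.4

n = ((2.576 + 0.613) / 0.4)²
n = (7.973)²
n ≈ 63.57
Round up to the next whole number: n = 64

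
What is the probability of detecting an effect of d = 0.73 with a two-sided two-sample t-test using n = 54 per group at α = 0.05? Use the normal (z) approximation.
Power ≈ 0.97

Power calculation (two-sample t-test, normal approximation):
z_β = d · √(n/2) - z_{α/2}
z_β = 0.73 · √(54/2) - 1.960
z_β = 0.73 · 5.196 - 1.960
z_β = 1.833

Power = Φ(z_β) = Φ(1.833) ≈ 0.967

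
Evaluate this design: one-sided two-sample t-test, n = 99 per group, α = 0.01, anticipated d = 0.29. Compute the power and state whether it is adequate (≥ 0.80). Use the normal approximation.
Power ≈ 0.39; the study is underpowered (power < 0.80)

Power calculation (two-sample t-test, normal approximation):
z_β = d · √(n/2) - z_α
z_β = 0.29 · √(99/2) - 2.326
z_β = 0.29 · 7.036 - 2.326
z_β = -0.286

Power = Φ(z_β) = Φ(-0.286) ≈ 0.387

Effect size d = 0.29 is small by Cohen's convention (0.2/0.5/0.8).

Threshold: power ≥ 0.80 is conventionally adequate.
Power ≈ 0.39 → the study is underpowered (power < 0.80).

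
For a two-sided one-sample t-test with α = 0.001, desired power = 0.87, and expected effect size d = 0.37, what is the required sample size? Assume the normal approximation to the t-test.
n = 143

Sample size formula (one-sample t-test, normal approximation):
n = ((z_{α/2} + z_β) / d)²

z_{α/2} = 3.291 (for α = 0.001, two-sided)
z_β = 1.126 (for power = 0.87)
d = 0.37

n = ((3.291 + 1.126) / 0.37)²
n = (11.938)²
n ≈ 142.52
Round up to the next whole number: n = 143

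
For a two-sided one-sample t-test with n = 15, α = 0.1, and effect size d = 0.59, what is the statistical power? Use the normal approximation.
Power ≈ 0.74

Power calculation (one-sample t-test, normal approximation):
z_β = d · √n - z_{α/2}
z_β = 0.59 · √15 - 1.645
z_β = 0.59 · 3.873 - 1.645
z_β = 0.640

Power = Φ(z_β) = Φ(0.640) ≈ 0.739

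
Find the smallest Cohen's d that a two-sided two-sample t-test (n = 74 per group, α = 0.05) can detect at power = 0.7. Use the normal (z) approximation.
d ≈ 0.41

Minimum detectable effect (two-sample t-test, normal approximation):
d = (z_{α/2} + z_β) / √(n/2)
d = (1.960 + 0.524) / √(74/2)
d = 2.484 / 6.083
d ≈ 0.41

By Cohen's convention (0.2 small / 0.5 medium / 0.8 large): small effect.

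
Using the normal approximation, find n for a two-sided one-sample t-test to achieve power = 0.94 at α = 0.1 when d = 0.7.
n = 21

Sample size formula (one-sample t-test, normal approximation):
n = ((z_{α/2} + z_β) / d)²

z_{α/2} = 1.645 (for α = 0.1, two-sided)
z_β = 1.555 (for power = 0.94)
d = 0.7

n = ((1.645 + 1.555) / 0.7)²
n = (4.571)²
n ≈ 20.89
Round up to the next whole number: n = 21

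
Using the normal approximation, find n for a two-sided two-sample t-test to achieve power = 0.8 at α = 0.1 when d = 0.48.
n = 54 per group

Sample size formula (two-sample t-test, normal approximation):
n = 2 · ((z_{α/2} + z_β) / d)²

z_{α/2} = 1.645 (for α = 0.1, two-sided)
z_β = 0.842 (for power = 0.8)
d = 0.48

n = 2 · ((1.645 + 0.842) / 0.48)²
n = 2 · (5.181)²
n ≈ 53.69
Round up to the next whole number: n = 54 per group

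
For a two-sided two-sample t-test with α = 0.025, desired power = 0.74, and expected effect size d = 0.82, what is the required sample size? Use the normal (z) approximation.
n = 25 per group

Sample size formula (two-sample t-test, normal approximation):
n = 2 · ((z_{α/2} + z_β) / d)²

z_{α/2} = 2.241 (for α = 0.025, two-sided)
z_β = 0.643 (for power = 0.74)
d = 0.82

n = 2 · ((2.241 + 0.643) / 0.82)²
n = 2 · (3.517)²
n ≈ 24.74
Round up to the next whole number: n = 25 per group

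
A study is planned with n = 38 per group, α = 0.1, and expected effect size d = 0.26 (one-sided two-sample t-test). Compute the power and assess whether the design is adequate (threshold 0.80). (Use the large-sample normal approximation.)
Power ≈ 0.44; the study is underpowered (power < 0.80)

Power calculation (two-sample t-test, normal approximation):
z_β = d · √(n/2) - z_α
z_β = 0.26 · √(38/2) - 1.282
z_β = 0.26 · 4.359 - 1.282
z_β = -0.148

Power = Φ(z_β) = Φ(-0.148) ≈ 0.441

Effect size d = 0.26 is small by Cohen's convention (0.2/0.5/0.8).

Threshold: power ≥ 0.80 is conventionally adequate.
Power ≈ 0.44 → the study is underpowered (power < 0.80).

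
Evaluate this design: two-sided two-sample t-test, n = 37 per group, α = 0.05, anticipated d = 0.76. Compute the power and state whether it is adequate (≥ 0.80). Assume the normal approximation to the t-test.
Power ≈ 0.90; the study is adequately powered (power ≥ 0.80)

Power calculation (two-sample t-test, normal approximation):
z_β = d · √(n/2) - z_{α/2}
z_β = 0.76 · √(37/2) - 1.960
z_β = 0.76 · 4.301 - 1.960
z_β = 1.309

Power = Φ(z_β) = Φ(1.309) ≈ 0.905

Effect size d = 0.76 is medium by Cohen's convention (0.2/0.5/0.8).

Threshold: power ≥ 0.80 is conventionally adequate.
Power ≈ 0.90 → the study is adequately powered (power ≥ 0.80).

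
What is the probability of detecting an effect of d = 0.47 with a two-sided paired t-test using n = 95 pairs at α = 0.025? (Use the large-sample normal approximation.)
Power ≈ 0.99

Power calculation (paired t-test, normal approximation):
z_β = d · √n - z_{α/2}
z_β = 0.47 · √95 - 2.241
z_β = 0.47 · 9.747 - 2.241
z_β = 2.340

Power = Φ(z_β) = Φ(2.340) ≈ 0.990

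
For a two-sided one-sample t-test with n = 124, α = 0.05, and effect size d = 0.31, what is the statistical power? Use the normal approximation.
Power ≈ 0.93

Power calculation (one-sample t-test, normal approximation):
z_β = d · √n - z_{α/2}
z_β = 0.31 · √124 - 1.960
z_β = 0.31 · 11.136 - 1.960
z_β = 1.492

Power = Φ(z_β) = Φ(1.492) ≈ 0.932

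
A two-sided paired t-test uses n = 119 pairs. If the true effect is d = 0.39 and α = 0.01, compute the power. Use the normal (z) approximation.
Power ≈ 0.95

Power calculation (paired t-test, normal approximation):
z_β = d · √n - z_{α/2}
z_β = 0.39 · √119 - 2.576
z_β = 0.39 · 10.909 - 2.576
z_β = 1.679

Power = Φ(z_β) = Φ(1.679) ≈ 0.953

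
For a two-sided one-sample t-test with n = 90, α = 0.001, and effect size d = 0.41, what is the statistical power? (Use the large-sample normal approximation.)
Power ≈ 0.73

Power calculation (one-sample t-test, normal approximation):
z_β = d · √n - z_{α/2}
z_β = 0.41 · √90 - 3.291
z_β = 0.41 · 9.487 - 3.291
z_β = 0.599

Power = Φ(z_β) = Φ(0.599) ≈ 0.725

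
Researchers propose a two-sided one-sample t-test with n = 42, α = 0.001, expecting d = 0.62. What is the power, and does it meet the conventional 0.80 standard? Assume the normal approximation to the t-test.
Power ≈ 0.77; the study is underpowered (power < 0.80)

Power calculation (one-sample t-test, normal approximation):
z_β = d · √n - z_{α/2}
z_β = 0.62 · √42 - 3.291
z_β = 0.62 · 6.481 - 3.291
z_β = 0.728

Power = Φ(z_β) = Φ(0.728) ≈ 0.767

Effect size d = 0.62 is medium by Cohen's convention (0.2/0.5/0.8).

Threshold: power ≥ 0.80 is conventionally adequate.
Power ≈ 0.77 → the study is underpowered (power < 0.80).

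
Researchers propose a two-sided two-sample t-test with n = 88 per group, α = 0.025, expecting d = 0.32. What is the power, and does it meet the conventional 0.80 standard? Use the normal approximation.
Power ≈ 0.45; the study is underpowered (power < 0.80)

Power calculation (two-sample t-test, normal approximation):
z_β = d · √(n/2) - z_{α/2}
z_β = 0.32 · √(88/2) - 2.241
z_β = 0.32 · 6.633 - 2.241
z_β = -0.119

Power = Φ(z_β) = Φ(-0.119) ≈ 0.453

Effect size d = 0.32 is small by Cohen's convention (0.2/0.5/0.8).

Threshold: power ≥ 0.80 is conventionally adequate.
Power ≈ 0.45 → the study is underpowered (power < 0.80).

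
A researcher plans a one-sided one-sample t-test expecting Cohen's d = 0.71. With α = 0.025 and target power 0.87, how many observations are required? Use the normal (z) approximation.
n = 19

Sample size formula (one-sample t-test, normal approximation):
n = ((z_α + z_β) / d)²

z_α = 1.960 (for α = 0.025, one-sided)
z_β = 1.126 (for power = 0.87)
d = 0.71

n = ((1.960 + 1.126) / 0.71)²
n = (4.346)²
n ≈ 18.89
Round up to the next whole number: n = 19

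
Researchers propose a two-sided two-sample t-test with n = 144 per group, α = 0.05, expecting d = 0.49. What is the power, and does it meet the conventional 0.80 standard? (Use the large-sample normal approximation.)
Power ≈ 0.99; the study is adequately powered (power ≥ 0.80)

Power calculation (two-sample t-test, normal approximation):
z_β = d · √(n/2) - z_{α/2}
z_β = 0.49 · √(144/2) - 1.960
z_β = 0.49 · 8.485 - 1.960
z_β = 2.198

Power = Φ(z_β) = Φ(2.198) ≈ 0.986

Effect size d = 0.49 is small by Cohen's convention (0.2/0.5/0.8).

Threshold: power ≥ 0.80 is conventionally adequate.
Power ≈ 0.99 → the study is adequately powered (power ≥ 0.80).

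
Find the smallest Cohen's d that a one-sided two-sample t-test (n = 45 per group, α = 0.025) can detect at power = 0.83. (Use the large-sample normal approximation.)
d ≈ 0.61

Minimum detectable effect (two-sample t-test, normal approximation):
d = (z_α + z_β) / √(n/2)
d = (1.960 + 0.954) / √(45/2)
d = 2.914 / 4.743
d ≈ 0.61

By Cohen's convention (0.2 small / 0.5 medium / 0.8 large): medium effect.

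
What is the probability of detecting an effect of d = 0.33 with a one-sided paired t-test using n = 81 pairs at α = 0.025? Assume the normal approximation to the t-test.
Power ≈ 0.84

Power calculation (paired t-test, normal approximation):
z_β = d · √n - z_α
z_β = 0.33 · √81 - 1.960
z_β = 0.33 · 9.000 - 1.960
z_β = 1.010

Power = Φ(z_β) = Φ(1.010) ≈ 0.844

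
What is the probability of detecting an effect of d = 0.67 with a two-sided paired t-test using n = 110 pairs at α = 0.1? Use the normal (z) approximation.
Power ≈ 1.00

Power calculation (paired t-test, normal approximation):
z_β = d · √n - z_{α/2}
z_β = 0.67 · √110 - 1.645
z_β = 0.67 · 10.488 - 1.645
z_β = 5.382

Power = Φ(z_β) = Φ(5.382) ≈ 1.000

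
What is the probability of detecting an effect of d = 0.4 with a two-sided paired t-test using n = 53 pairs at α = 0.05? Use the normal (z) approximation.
Power ≈ 0.83

Power calculation (paired t-test, normal approximation):
z_β = d · √n - z_{α/2}
z_β = 0.4 · √53 - 1.960
z_β = 0.4 · 7.280 - 1.960
z_β = 0.952

Power = Φ(z_β) = Φ(0.952) ≈ 0.829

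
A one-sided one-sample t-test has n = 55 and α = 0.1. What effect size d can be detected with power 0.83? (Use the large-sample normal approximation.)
d ≈ 0.30

Minimum detectable effect (one-sample t-test, normal approximation):
d = (z_α + z_β) / √n
d = (1.282 + 0.954) / √55
d = 2.236 / 7.416
d ≈ 0.30

By Cohen's convention (0.2 small / 0.5 medium / 0.8 large): small effect.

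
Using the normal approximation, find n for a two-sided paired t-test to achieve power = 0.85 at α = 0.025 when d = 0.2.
n = 269 pairs

Sample size formula (paired t-test, normal approximation):
n = ((z_{α/2} + z_β) / d)²

z_{α/2} = 2.241 (for α = 0.025, two-sided)
z_β = 1.036 (for power = 0.85)
d = 0.2

n = ((2.241 + 1.036) / 0.2)²
n = (16.385)²
n ≈ 268.47
Round up to the next whole number: n = 269 pairs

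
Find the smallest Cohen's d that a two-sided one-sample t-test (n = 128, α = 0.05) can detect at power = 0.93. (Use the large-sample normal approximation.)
d ≈ 0.30

Minimum detectable effect (one-sample t-test, normal approximation):
d = (z_{α/2} + z_β) / √n
d = (1.960 + 1.476) / √128
d = 3.436 / 11.314
d ≈ 0.30

By Cohen's convention (0.2 small / 0.5 medium / 0.8 large): small effect.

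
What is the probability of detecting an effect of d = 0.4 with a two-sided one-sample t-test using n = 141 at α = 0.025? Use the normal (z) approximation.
Power ≈ 0.99

Power calculation (one-sample t-test, normal approximation):
z_β = d · √n - z_{α/2}
z_β = 0.4 · √141 - 2.241
z_β = 0.4 · 11.874 - 2.241
z_β = 2.508

Power = Φ(z_β) = Φ(2.508) ≈ 0.994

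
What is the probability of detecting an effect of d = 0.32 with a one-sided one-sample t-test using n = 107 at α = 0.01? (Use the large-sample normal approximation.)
Power ≈ 0.84

Power calculation (one-sample t-test, normal approximation):
z_β = d · √n - z_α
z_β = 0.32 · √107 - 2.326
z_β = 0.32 · 10.344 - 2.326
z_β = 0.984

Power = Φ(z_β) = Φ(0.984) ≈ 0.837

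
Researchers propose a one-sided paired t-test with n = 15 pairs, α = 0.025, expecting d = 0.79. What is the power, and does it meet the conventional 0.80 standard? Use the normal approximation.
Power ≈ 0.86; the study is adequately powered (power ≥ 0.80)

Power calculation (paired t-test, normal approximation):
z_β = d · √n - z_α
z_β = 0.79 · √15 - 1.960
z_β = 0.79 · 3.873 - 1.960
z_β = 1.100

Power = Φ(z_β) = Φ(1.100) ≈ 0.864

Effect size d = 0.79 is medium by Cohen's convention (0.2/0.5/0.8).

Threshold: power ≥ 0.80 is conventionally adequate.
Power ≈ 0.86 → the study is adequately powered (power ≥ 0.80).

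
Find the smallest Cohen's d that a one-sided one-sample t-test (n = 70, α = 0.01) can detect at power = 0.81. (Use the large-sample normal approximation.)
d ≈ 0.38

Minimum detectable effect (one-sample t-test, normal approximation):
d = (z_α + z_β) / √n
d = (2.326 + 0.878) / √70
d = 3.204 / 8.367
d ≈ 0.38

By Cohen's convention (0.2 small / 0.5 medium / 0.8 large): small effect.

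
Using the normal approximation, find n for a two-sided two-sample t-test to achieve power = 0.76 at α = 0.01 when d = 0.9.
n = 27 per group

Sample size formula (two-sample t-test, normal approximation):
n = 2 · ((z_{α/2} + z_β) / d)²

z_{α/2} = 2.576 (for α = 0.01, two-sided)
z_β = 0.706 (for power = 0.76)
d = 0.9

n = 2 · ((2.576 + 0.706) / 0.9)²
n = 2 · (3.647)²
n ≈ 26.60
Round up to the next whole number: n = 27 per group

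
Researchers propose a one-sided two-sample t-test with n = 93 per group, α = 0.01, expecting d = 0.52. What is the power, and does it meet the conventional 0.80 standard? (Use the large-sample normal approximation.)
Power ≈ 0.89; the study is adequately powered (power ≥ 0.80)

Power calculation (two-sample t-test, normal approximation):
z_β = d · √(n/2) - z_α
z_β = 0.52 · √(93/2) - 2.326
z_β = 0.52 · 6.819 - 2.326
z_β = 1.220

Power = Φ(z_β) = Φ(1.220) ≈ 0.889

Effect size d = 0.52 is medium by Cohen's convention (0.2/0.5/0.8).

Threshold: power ≥ 0.80 is conventionally adequate.
Power ≈ 0.89 → the study is adequately powered (power ≥ 0.80).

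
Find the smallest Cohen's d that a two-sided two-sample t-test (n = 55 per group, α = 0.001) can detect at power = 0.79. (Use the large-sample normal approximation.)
d ≈ 0.78

Minimum detectable effect (two-sample t-test, normal approximation):
d = (z_{α/2} + z_β) / √(n/2)
d = (3.291 + 0.806) / √(55/2)
d = 4.097 / 5.244
d ≈ 0.78

By Cohen's convention (0.2 small / 0.5 medium / 0.8 large): medium effect.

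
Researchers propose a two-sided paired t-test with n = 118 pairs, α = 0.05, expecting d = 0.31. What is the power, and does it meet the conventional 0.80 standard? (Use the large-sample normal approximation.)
Power ≈ 0.92; the study is adequately powered (power ≥ 0.80)

Power calculation (paired t-test, normal approximation):
z_β = d · √n - z_{α/2}
z_β = 0.31 · √118 - 1.960
z_β = 0.31 · 10.863 - 1.960
z_β = 1.407

Power = Φ(z_β) = Φ(1.407) ≈ 0.920

Effect size d = 0.31 is small by Cohen's convention (0.2/0.5/0.8).

Threshold: power ≥ 0.80 is conventionally adequate.
Power ≈ 0.92 → the study is adequately powered (power ≥ 0.80).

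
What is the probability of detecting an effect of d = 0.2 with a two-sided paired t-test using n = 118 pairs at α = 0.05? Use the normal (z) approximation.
Power ≈ 0.58

Power calculation (paired t-test, normal approximation):
z_β = d · √n - z_{α/2}
z_β = 0.2 · √118 - 1.960
z_β = 0.2 · 10.863 - 1.960
z_β = 0.213

Power = Φ(z_β) = Φ(0.213) ≈ 0.584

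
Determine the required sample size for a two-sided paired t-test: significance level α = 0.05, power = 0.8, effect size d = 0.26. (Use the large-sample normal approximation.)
n = 117 pairs

Sample size formula (paired t-test, normal approximation):
n = ((z_{α/2} + z_β) / d)²

z_{α/2} = 1.960 (for α = 0.05, two-sided)
z_β = 0.842 (for power = 0.8)
d = 0.26

n = ((1.960 + 0.842) / 0.26)²
n = (10.777)²
n ≈ 116.14
Round up to the next whole number: n = 117 pairs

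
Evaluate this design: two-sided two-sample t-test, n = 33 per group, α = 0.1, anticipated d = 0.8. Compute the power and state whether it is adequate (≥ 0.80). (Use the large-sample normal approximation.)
Power ≈ 0.95; the study is adequately powered (power ≥ 0.80)

Power calculation (two-sample t-test, normal approximation):
z_β = d · √(n/2) - z_{α/2}
z_β = 0.8 · √(33/2) - 1.645
z_β = 0.8 · 4.062 - 1.645
z_β = 1.605

Power = Φ(z_β) = Φ(1.605) ≈ 0.946

Effect size d = 0.8 is large by Cohen's convention (0.2/0.5/0.8).

Threshold: power ≥ 0.80 is conventionally adequate.
Power ≈ 0.95 → the study is adequately powered (power ≥ 0.80).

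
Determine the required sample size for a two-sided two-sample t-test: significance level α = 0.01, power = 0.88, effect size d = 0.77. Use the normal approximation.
n = 48 per group

Sample size formula (two-sample t-test, normal approximation):
n = 2 · ((z_{α/2} + z_β) / d)²

z_{α/2} = 2.576 (for α = 0.01, two-sided)
z_β = 1.175 (for power = 0.88)
d = 0.77

n = 2 · ((2.576 + 1.175) / 0.77)²
n = 2 · (4.871)²
n ≈ 47.45
Round up to the next whole number: n = 48 per group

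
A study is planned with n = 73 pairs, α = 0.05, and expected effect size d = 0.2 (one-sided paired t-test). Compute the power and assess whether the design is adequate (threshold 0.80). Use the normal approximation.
Power ≈ 0.53; the study is underpowered (power < 0.80)

Power calculation (paired t-test, normal approximation):
z_β = d · √n - z_α
z_β = 0.2 · √73 - 1.645
z_β = 0.2 · 8.544 - 1.645
z_β = 0.064

Power = Φ(z_β) = Φ(0.064) ≈ 0.525

Effect size d = 0.2 is small by Cohen's convention (0.2/0.5/0.8).

Threshold: power ≥ 0.80 is conventionally adequate.
Power ≈ 0.53 → the study is underpowered (power < 0.80).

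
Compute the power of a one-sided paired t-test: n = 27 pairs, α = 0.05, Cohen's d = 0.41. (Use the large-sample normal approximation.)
Power ≈ 0.69

Power calculation (paired t-test, normal approximation):
z_β = d · √n - z_α
z_β = 0.41 · √27 - 1.645
z_β = 0.41 · 5.196 - 1.645
z_β = 0.486

Power = Φ(z_β) = Φ(0.486) ≈ 0.686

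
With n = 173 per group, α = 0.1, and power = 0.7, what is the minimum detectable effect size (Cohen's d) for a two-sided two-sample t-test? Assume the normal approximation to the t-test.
d ≈ 0.23

Minimum detectable effect (two-sample t-test, normal approximation):
d = (z_{α/2} + z_β) / √(n/2)
d = (1.645 + 0.524) / √(173/2)
d = 2.169 / 9.301
d ≈ 0.23

By Cohen's convention (0.2 small / 0.5 medium / 0.8 large): small effect.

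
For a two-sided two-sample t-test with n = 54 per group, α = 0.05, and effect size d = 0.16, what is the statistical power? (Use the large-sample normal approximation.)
Power ≈ 0.13

Power calculation (two-sample t-test, normal approximation):
z_β = d · √(n/2) - z_{α/2}
z_β = 0.16 · √(54/2) - 1.960
z_β = 0.16 · 5.196 - 1.960
z_β = -1.129

Power = Φ(z_β) = Φ(-1.129) ≈ 0.130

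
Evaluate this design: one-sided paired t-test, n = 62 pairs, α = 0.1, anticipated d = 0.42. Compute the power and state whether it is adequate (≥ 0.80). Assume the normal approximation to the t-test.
Power ≈ 0.98; the study is adequately powered (power ≥ 0.80)

Power calculation (paired t-test, normal approximation):
z_β = d · √n - z_α
z_β = 0.42 · √62 - 1.282
z_β = 0.42 · 7.874 - 1.282
z_β = 2.026

Power = Φ(z_β) = Φ(2.026) ≈ 0.979

Effect size d = 0.42 is small by Cohen's convention (0.2/0.5/0.8).

Threshold: power ≥ 0.80 is conventionally adequate.
Power ≈ 0.98 → the study is adequately powered (power ≥ 0.80).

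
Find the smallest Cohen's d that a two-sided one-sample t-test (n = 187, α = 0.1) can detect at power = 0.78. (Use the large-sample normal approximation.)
d ≈ 0.18

Minimum detectable effect (one-sample t-test, normal approximation):
d = (z_{α/2} + z_β) / √n
d = (1.645 + 0.772) / √187
d = 2.417 / 13.675
d ≈ 0.18

By Cohen's convention (0.2 small / 0.5 medium / 0.8 large): very small effect.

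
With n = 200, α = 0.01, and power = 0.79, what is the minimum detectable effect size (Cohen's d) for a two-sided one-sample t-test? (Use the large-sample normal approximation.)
d ≈ 0.24

Minimum detectable effect (one-sample t-test, normal approximation):
d = (z_{α/2} + z_β) / √n
d = (2.576 + 0.806) / √200
d = 3.382 / 14.142
d ≈ 0.24

By Cohen's convention (0.2 small / 0.5 medium / 0.8 large): small effect.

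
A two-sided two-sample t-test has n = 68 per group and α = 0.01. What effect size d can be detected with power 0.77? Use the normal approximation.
d ≈ 0.57

Minimum detectable effect (two-sample t-test, normal approximation):
d = (z_{α/2} + z_β) / √(n/2)
d = (2.576 + 0.739) / √(68/2)
d = 3.315 / 5.831
d ≈ 0.57

By Cohen's convention (0.2 small / 0.5 medium / 0.8 large): medium effect.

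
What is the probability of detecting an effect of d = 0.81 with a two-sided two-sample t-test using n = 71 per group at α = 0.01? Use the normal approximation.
Power ≈ 0.99

Power calculation (two-sample t-test, normal approximation):
z_β = d · √(n/2) - z_{α/2}
z_β = 0.81 · √(71/2) - 2.576
z_β = 0.81 · 5.958 - 2.576
z_β = 2.250

Power = Φ(z_β) = Φ(2.250) ≈ 0.988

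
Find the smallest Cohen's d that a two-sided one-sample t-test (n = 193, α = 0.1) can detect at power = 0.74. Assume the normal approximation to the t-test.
d ≈ 0.16

Minimum detectable effect (one-sample t-test, normal approximation):
d = (z_{α/2} + z_β) / √n
d = (1.645 + 0.643) / √193
d = 2.288 / 13.892
d ≈ 0.16

By Cohen's convention (0.2 small / 0.5 medium / 0.8 large): very small effect.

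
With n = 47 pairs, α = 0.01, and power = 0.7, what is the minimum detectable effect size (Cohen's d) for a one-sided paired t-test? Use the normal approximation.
d ≈ 0.42

Minimum detectable effect (paired t-test, normal approximation):
d = (z_α + z_β) / √n
d = (2.326 + 0.524) / √47
d = 2.851 / 6.856
d ≈ 0.42

By Cohen's convention (0.2 small / 0.5 medium / 0.8 large): small effect.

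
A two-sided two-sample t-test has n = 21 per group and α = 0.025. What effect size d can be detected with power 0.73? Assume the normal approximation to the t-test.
d ≈ 0.88

Minimum detectable effect (two-sample t-test, normal approximation):
d = (z_{α/2} + z_β) / √(n/2)
d = (2.241 + 0.613) / √(21/2)
d = 2.854 / 3.240
d ≈ 0.88

By Cohen's convention (0.2 small / 0.5 medium / 0.8 large): large effect.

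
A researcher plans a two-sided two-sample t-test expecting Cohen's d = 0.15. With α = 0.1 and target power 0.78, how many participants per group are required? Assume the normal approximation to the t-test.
n = 520 per group

Sample size formula (two-sample t-test, normal approximation):
n = 2 · ((z_{α/2} + z_β) / d)²

z_{α/2} = 1.645 (for α = 0.1, two-sided)
z_β = 0.772 (for power = 0.78)
d = 0.15

n = 2 · ((1.645 + 0.772) / 0.15)²
n = 2 · (16.113)²
n ≈ 519.26
Round up to the next whole number: n = 520 per group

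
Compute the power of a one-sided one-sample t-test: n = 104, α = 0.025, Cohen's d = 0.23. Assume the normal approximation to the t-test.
Power ≈ 0.65

Power calculation (one-sample t-test, normal approximation):
z_β = d · √n - z_α
z_β = 0.23 · √104 - 1.960
z_β = 0.23 · 10.198 - 1.960
z_β = 0.386

Power = Φ(z_β) = Φ(0.386) ≈ 0.650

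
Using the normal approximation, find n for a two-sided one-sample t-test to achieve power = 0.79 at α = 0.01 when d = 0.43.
n = 62

Sample size formula (one-sample t-test, normal approximation):
n = ((z_{α/2} + z_β) / d)²

z_{α/2} = 2.576 (for α = 0.01, two-sided)
z_β = 0.806 (for power = 0.79)
d = 0.43

n = ((2.576 + 0.806) / 0.43)²
n = (7.865)²
n ≈ 61.86
Round up to the next whole number: n = 62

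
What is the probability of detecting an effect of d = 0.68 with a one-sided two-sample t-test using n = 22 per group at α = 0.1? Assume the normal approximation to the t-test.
Power ≈ 0.83

Power calculation (two-sample t-test, normal approximation):
z_β = d · √(n/2) - z_α
z_β = 0.68 · √(22/2) - 1.282
z_β = 0.68 · 3.317 - 1.282
z_β = 0.974

Power = Φ(z_β) = Φ(0.974) ≈ 0.835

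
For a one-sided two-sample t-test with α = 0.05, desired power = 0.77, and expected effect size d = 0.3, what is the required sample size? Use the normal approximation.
n = 127 per group

Sample size formula (two-sample t-test, normal approximation):
n = 2 · ((z_α + z_β) / d)²

z_α = 1.645 (for α = 0.05, one-sided)
z_β = 0.739 (for power = 0.77)
d = 0.3

n = 2 · ((1.645 + 0.739) / 0.3)²
n = 2 · (7.947)²
n ≈ 126.31
Round up to the next whole number: n = 127 per group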